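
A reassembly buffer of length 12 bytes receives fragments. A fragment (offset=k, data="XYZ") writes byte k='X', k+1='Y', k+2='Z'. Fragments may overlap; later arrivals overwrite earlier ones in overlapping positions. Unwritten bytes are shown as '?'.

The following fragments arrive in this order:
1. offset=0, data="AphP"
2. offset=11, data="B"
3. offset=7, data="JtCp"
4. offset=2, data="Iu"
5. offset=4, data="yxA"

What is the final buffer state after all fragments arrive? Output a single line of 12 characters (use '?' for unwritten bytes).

Answer: ApIuyxAJtCpB

Derivation:
Fragment 1: offset=0 data="AphP" -> buffer=AphP????????
Fragment 2: offset=11 data="B" -> buffer=AphP???????B
Fragment 3: offset=7 data="JtCp" -> buffer=AphP???JtCpB
Fragment 4: offset=2 data="Iu" -> buffer=ApIu???JtCpB
Fragment 5: offset=4 data="yxA" -> buffer=ApIuyxAJtCpB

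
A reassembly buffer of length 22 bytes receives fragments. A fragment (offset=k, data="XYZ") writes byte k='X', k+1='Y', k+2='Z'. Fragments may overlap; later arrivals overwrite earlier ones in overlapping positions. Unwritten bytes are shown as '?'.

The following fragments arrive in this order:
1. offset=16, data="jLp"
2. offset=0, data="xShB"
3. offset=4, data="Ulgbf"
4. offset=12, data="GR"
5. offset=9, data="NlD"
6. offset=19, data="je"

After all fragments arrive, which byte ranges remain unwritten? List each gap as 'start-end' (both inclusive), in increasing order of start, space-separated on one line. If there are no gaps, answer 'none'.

Fragment 1: offset=16 len=3
Fragment 2: offset=0 len=4
Fragment 3: offset=4 len=5
Fragment 4: offset=12 len=2
Fragment 5: offset=9 len=3
Fragment 6: offset=19 len=2
Gaps: 14-15 21-21

Answer: 14-15 21-21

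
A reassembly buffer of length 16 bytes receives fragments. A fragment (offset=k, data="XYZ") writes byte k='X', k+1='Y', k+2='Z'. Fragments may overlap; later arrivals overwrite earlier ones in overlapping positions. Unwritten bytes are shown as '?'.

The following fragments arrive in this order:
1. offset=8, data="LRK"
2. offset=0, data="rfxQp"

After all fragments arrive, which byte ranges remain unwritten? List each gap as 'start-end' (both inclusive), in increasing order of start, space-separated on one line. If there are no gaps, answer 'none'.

Answer: 5-7 11-15

Derivation:
Fragment 1: offset=8 len=3
Fragment 2: offset=0 len=5
Gaps: 5-7 11-15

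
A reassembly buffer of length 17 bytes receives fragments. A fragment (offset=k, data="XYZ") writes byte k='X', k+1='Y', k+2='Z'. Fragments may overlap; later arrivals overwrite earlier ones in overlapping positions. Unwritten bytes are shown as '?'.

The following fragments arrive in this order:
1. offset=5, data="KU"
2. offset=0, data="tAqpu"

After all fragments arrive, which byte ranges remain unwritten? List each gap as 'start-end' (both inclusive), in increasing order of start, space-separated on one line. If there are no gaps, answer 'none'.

Answer: 7-16

Derivation:
Fragment 1: offset=5 len=2
Fragment 2: offset=0 len=5
Gaps: 7-16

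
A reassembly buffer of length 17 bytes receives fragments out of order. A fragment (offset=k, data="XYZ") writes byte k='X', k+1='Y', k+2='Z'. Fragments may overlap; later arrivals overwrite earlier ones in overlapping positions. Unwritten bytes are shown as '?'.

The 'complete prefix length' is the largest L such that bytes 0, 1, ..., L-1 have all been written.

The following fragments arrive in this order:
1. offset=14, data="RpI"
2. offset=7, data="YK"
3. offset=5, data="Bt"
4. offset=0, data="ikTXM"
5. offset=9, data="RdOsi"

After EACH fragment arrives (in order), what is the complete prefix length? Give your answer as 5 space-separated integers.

Answer: 0 0 0 9 17

Derivation:
Fragment 1: offset=14 data="RpI" -> buffer=??????????????RpI -> prefix_len=0
Fragment 2: offset=7 data="YK" -> buffer=???????YK?????RpI -> prefix_len=0
Fragment 3: offset=5 data="Bt" -> buffer=?????BtYK?????RpI -> prefix_len=0
Fragment 4: offset=0 data="ikTXM" -> buffer=ikTXMBtYK?????RpI -> prefix_len=9
Fragment 5: offset=9 data="RdOsi" -> buffer=ikTXMBtYKRdOsiRpI -> prefix_len=17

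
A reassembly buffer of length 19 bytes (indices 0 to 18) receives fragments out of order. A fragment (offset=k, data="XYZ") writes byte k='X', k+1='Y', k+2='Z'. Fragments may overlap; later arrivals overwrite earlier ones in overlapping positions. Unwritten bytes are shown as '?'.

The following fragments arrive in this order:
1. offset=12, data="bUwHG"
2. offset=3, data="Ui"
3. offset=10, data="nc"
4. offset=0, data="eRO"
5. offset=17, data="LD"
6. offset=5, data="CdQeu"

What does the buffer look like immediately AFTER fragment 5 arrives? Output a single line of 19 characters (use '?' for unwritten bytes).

Answer: eROUi?????ncbUwHGLD

Derivation:
Fragment 1: offset=12 data="bUwHG" -> buffer=????????????bUwHG??
Fragment 2: offset=3 data="Ui" -> buffer=???Ui???????bUwHG??
Fragment 3: offset=10 data="nc" -> buffer=???Ui?????ncbUwHG??
Fragment 4: offset=0 data="eRO" -> buffer=eROUi?????ncbUwHG??
Fragment 5: offset=17 data="LD" -> buffer=eROUi?????ncbUwHGLD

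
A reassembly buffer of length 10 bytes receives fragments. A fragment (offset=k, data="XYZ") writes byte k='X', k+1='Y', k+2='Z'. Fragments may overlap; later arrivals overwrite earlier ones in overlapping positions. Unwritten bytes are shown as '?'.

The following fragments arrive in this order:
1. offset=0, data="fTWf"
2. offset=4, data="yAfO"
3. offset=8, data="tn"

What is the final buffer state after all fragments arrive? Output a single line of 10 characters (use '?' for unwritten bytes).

Fragment 1: offset=0 data="fTWf" -> buffer=fTWf??????
Fragment 2: offset=4 data="yAfO" -> buffer=fTWfyAfO??
Fragment 3: offset=8 data="tn" -> buffer=fTWfyAfOtn

Answer: fTWfyAfOtn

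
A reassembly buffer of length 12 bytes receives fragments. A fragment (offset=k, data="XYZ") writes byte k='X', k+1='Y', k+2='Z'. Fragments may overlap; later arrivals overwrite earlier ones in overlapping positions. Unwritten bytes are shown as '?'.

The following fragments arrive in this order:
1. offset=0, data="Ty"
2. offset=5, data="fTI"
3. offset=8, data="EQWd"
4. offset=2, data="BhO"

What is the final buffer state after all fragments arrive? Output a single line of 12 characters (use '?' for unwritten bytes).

Answer: TyBhOfTIEQWd

Derivation:
Fragment 1: offset=0 data="Ty" -> buffer=Ty??????????
Fragment 2: offset=5 data="fTI" -> buffer=Ty???fTI????
Fragment 3: offset=8 data="EQWd" -> buffer=Ty???fTIEQWd
Fragment 4: offset=2 data="BhO" -> buffer=TyBhOfTIEQWd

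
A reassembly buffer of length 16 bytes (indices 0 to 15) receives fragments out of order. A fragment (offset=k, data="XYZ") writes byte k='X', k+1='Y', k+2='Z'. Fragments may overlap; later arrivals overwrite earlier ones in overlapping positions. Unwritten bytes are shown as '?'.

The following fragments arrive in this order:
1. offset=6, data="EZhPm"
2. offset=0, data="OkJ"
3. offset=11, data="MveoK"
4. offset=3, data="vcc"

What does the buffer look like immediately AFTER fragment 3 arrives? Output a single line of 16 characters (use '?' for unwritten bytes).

Answer: OkJ???EZhPmMveoK

Derivation:
Fragment 1: offset=6 data="EZhPm" -> buffer=??????EZhPm?????
Fragment 2: offset=0 data="OkJ" -> buffer=OkJ???EZhPm?????
Fragment 3: offset=11 data="MveoK" -> buffer=OkJ???EZhPmMveoK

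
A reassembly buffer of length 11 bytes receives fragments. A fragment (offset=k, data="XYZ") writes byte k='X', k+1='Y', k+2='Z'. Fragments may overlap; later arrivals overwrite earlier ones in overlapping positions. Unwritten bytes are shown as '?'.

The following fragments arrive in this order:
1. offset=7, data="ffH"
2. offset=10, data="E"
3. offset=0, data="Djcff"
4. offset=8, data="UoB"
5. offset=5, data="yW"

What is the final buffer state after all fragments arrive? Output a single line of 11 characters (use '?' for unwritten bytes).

Fragment 1: offset=7 data="ffH" -> buffer=???????ffH?
Fragment 2: offset=10 data="E" -> buffer=???????ffHE
Fragment 3: offset=0 data="Djcff" -> buffer=Djcff??ffHE
Fragment 4: offset=8 data="UoB" -> buffer=Djcff??fUoB
Fragment 5: offset=5 data="yW" -> buffer=DjcffyWfUoB

Answer: DjcffyWfUoB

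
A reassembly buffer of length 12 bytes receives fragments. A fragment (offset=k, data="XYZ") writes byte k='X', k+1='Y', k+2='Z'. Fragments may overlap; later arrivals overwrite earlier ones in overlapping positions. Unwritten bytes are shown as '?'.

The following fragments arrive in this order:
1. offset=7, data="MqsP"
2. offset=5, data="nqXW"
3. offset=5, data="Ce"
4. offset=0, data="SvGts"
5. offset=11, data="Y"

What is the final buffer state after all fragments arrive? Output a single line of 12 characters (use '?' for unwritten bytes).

Fragment 1: offset=7 data="MqsP" -> buffer=???????MqsP?
Fragment 2: offset=5 data="nqXW" -> buffer=?????nqXWsP?
Fragment 3: offset=5 data="Ce" -> buffer=?????CeXWsP?
Fragment 4: offset=0 data="SvGts" -> buffer=SvGtsCeXWsP?
Fragment 5: offset=11 data="Y" -> buffer=SvGtsCeXWsPY

Answer: SvGtsCeXWsPY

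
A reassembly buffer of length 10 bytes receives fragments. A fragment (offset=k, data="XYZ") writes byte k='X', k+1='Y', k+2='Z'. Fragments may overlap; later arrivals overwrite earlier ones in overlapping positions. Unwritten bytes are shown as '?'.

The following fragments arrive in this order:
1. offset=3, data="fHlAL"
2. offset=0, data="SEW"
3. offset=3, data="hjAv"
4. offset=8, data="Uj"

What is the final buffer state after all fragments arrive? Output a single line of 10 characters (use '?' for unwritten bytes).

Fragment 1: offset=3 data="fHlAL" -> buffer=???fHlAL??
Fragment 2: offset=0 data="SEW" -> buffer=SEWfHlAL??
Fragment 3: offset=3 data="hjAv" -> buffer=SEWhjAvL??
Fragment 4: offset=8 data="Uj" -> buffer=SEWhjAvLUj

Answer: SEWhjAvLUj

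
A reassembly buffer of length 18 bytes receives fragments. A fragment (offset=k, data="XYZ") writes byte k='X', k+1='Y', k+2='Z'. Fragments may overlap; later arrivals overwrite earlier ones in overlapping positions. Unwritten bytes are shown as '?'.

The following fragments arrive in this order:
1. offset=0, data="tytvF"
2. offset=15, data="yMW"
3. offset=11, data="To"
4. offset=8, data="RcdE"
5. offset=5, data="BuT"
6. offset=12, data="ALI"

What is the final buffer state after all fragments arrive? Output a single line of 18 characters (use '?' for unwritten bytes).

Answer: tytvFBuTRcdEALIyMW

Derivation:
Fragment 1: offset=0 data="tytvF" -> buffer=tytvF?????????????
Fragment 2: offset=15 data="yMW" -> buffer=tytvF??????????yMW
Fragment 3: offset=11 data="To" -> buffer=tytvF??????To??yMW
Fragment 4: offset=8 data="RcdE" -> buffer=tytvF???RcdEo??yMW
Fragment 5: offset=5 data="BuT" -> buffer=tytvFBuTRcdEo??yMW
Fragment 6: offset=12 data="ALI" -> buffer=tytvFBuTRcdEALIyMW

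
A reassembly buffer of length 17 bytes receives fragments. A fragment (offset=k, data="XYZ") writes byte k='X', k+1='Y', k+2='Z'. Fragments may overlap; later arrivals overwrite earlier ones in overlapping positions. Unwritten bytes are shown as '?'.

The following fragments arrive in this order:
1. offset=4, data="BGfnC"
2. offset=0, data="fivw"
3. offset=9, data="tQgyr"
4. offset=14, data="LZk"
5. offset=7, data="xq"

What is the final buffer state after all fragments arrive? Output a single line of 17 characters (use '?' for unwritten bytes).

Fragment 1: offset=4 data="BGfnC" -> buffer=????BGfnC????????
Fragment 2: offset=0 data="fivw" -> buffer=fivwBGfnC????????
Fragment 3: offset=9 data="tQgyr" -> buffer=fivwBGfnCtQgyr???
Fragment 4: offset=14 data="LZk" -> buffer=fivwBGfnCtQgyrLZk
Fragment 5: offset=7 data="xq" -> buffer=fivwBGfxqtQgyrLZk

Answer: fivwBGfxqtQgyrLZk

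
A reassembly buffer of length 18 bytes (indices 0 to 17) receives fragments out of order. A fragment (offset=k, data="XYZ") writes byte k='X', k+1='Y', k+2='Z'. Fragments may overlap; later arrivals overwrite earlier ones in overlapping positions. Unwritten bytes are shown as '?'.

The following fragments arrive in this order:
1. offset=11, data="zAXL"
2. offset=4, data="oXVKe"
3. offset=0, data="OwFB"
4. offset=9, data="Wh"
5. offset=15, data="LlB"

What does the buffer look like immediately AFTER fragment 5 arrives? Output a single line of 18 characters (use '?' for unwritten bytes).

Fragment 1: offset=11 data="zAXL" -> buffer=???????????zAXL???
Fragment 2: offset=4 data="oXVKe" -> buffer=????oXVKe??zAXL???
Fragment 3: offset=0 data="OwFB" -> buffer=OwFBoXVKe??zAXL???
Fragment 4: offset=9 data="Wh" -> buffer=OwFBoXVKeWhzAXL???
Fragment 5: offset=15 data="LlB" -> buffer=OwFBoXVKeWhzAXLLlB

Answer: OwFBoXVKeWhzAXLLlB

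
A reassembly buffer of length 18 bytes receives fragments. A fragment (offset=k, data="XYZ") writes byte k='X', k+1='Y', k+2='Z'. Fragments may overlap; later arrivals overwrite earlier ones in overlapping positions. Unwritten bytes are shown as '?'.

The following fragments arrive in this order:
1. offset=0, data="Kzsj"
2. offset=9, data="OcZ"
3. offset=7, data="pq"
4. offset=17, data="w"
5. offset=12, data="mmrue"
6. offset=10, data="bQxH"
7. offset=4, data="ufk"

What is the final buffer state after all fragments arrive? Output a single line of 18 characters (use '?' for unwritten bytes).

Answer: KzsjufkpqObQxHruew

Derivation:
Fragment 1: offset=0 data="Kzsj" -> buffer=Kzsj??????????????
Fragment 2: offset=9 data="OcZ" -> buffer=Kzsj?????OcZ??????
Fragment 3: offset=7 data="pq" -> buffer=Kzsj???pqOcZ??????
Fragment 4: offset=17 data="w" -> buffer=Kzsj???pqOcZ?????w
Fragment 5: offset=12 data="mmrue" -> buffer=Kzsj???pqOcZmmruew
Fragment 6: offset=10 data="bQxH" -> buffer=Kzsj???pqObQxHruew
Fragment 7: offset=4 data="ufk" -> buffer=KzsjufkpqObQxHruew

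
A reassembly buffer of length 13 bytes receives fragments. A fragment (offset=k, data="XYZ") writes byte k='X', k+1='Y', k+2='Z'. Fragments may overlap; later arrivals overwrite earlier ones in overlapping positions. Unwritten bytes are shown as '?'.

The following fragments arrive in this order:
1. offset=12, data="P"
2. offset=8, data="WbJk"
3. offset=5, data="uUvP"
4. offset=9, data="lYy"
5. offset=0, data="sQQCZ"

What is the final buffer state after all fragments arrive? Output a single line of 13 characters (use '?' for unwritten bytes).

Fragment 1: offset=12 data="P" -> buffer=????????????P
Fragment 2: offset=8 data="WbJk" -> buffer=????????WbJkP
Fragment 3: offset=5 data="uUvP" -> buffer=?????uUvPbJkP
Fragment 4: offset=9 data="lYy" -> buffer=?????uUvPlYyP
Fragment 5: offset=0 data="sQQCZ" -> buffer=sQQCZuUvPlYyP

Answer: sQQCZuUvPlYyP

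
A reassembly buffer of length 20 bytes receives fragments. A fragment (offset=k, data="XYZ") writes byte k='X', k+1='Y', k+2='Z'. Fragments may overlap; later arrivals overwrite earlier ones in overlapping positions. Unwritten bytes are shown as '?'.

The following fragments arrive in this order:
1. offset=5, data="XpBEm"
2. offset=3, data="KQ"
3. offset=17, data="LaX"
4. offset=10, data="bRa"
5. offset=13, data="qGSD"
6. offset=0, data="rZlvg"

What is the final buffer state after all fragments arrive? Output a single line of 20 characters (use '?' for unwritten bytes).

Answer: rZlvgXpBEmbRaqGSDLaX

Derivation:
Fragment 1: offset=5 data="XpBEm" -> buffer=?????XpBEm??????????
Fragment 2: offset=3 data="KQ" -> buffer=???KQXpBEm??????????
Fragment 3: offset=17 data="LaX" -> buffer=???KQXpBEm???????LaX
Fragment 4: offset=10 data="bRa" -> buffer=???KQXpBEmbRa????LaX
Fragment 5: offset=13 data="qGSD" -> buffer=???KQXpBEmbRaqGSDLaX
Fragment 6: offset=0 data="rZlvg" -> buffer=rZlvgXpBEmbRaqGSDLaX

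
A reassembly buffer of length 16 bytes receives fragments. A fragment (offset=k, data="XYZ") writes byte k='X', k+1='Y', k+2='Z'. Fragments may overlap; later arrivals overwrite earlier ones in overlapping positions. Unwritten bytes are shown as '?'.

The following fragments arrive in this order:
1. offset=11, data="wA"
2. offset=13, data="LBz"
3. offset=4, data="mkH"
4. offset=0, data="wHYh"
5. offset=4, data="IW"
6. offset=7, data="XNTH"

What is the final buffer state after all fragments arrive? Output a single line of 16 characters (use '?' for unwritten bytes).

Fragment 1: offset=11 data="wA" -> buffer=???????????wA???
Fragment 2: offset=13 data="LBz" -> buffer=???????????wALBz
Fragment 3: offset=4 data="mkH" -> buffer=????mkH????wALBz
Fragment 4: offset=0 data="wHYh" -> buffer=wHYhmkH????wALBz
Fragment 5: offset=4 data="IW" -> buffer=wHYhIWH????wALBz
Fragment 6: offset=7 data="XNTH" -> buffer=wHYhIWHXNTHwALBz

Answer: wHYhIWHXNTHwALBz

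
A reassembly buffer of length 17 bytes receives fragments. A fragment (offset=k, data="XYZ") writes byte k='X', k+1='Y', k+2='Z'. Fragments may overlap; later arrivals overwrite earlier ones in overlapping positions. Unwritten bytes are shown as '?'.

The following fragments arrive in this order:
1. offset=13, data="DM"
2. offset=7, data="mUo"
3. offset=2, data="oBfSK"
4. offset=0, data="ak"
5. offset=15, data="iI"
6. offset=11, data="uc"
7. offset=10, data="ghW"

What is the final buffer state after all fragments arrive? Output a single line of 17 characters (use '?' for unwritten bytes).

Fragment 1: offset=13 data="DM" -> buffer=?????????????DM??
Fragment 2: offset=7 data="mUo" -> buffer=???????mUo???DM??
Fragment 3: offset=2 data="oBfSK" -> buffer=??oBfSKmUo???DM??
Fragment 4: offset=0 data="ak" -> buffer=akoBfSKmUo???DM??
Fragment 5: offset=15 data="iI" -> buffer=akoBfSKmUo???DMiI
Fragment 6: offset=11 data="uc" -> buffer=akoBfSKmUo?ucDMiI
Fragment 7: offset=10 data="ghW" -> buffer=akoBfSKmUoghWDMiI

Answer: akoBfSKmUoghWDMiI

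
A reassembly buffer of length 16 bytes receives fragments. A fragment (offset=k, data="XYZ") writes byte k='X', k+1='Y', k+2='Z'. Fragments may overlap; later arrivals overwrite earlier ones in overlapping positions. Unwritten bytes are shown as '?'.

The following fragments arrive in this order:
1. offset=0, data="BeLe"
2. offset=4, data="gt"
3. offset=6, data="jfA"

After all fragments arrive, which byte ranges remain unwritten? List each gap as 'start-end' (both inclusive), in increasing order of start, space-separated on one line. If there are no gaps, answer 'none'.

Answer: 9-15

Derivation:
Fragment 1: offset=0 len=4
Fragment 2: offset=4 len=2
Fragment 3: offset=6 len=3
Gaps: 9-15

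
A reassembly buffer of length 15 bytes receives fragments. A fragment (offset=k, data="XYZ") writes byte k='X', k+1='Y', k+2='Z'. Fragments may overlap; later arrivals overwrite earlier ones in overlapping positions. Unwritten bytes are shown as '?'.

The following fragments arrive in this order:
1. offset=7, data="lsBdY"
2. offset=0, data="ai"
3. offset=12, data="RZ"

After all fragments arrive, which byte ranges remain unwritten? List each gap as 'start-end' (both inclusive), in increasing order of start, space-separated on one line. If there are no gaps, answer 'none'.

Answer: 2-6 14-14

Derivation:
Fragment 1: offset=7 len=5
Fragment 2: offset=0 len=2
Fragment 3: offset=12 len=2
Gaps: 2-6 14-14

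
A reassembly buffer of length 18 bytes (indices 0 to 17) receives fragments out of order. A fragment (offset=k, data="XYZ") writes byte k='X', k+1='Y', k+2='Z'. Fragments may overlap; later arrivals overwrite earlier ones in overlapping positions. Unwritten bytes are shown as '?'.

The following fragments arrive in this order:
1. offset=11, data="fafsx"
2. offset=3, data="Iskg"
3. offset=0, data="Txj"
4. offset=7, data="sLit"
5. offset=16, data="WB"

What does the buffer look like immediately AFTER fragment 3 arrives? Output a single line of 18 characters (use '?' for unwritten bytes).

Answer: TxjIskg????fafsx??

Derivation:
Fragment 1: offset=11 data="fafsx" -> buffer=???????????fafsx??
Fragment 2: offset=3 data="Iskg" -> buffer=???Iskg????fafsx??
Fragment 3: offset=0 data="Txj" -> buffer=TxjIskg????fafsx??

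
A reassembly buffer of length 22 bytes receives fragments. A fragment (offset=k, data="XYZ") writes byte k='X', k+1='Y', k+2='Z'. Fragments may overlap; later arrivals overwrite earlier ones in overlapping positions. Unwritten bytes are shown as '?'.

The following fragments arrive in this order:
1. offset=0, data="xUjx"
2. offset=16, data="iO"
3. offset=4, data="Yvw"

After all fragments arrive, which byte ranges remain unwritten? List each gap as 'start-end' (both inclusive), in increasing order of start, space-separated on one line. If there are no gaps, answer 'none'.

Answer: 7-15 18-21

Derivation:
Fragment 1: offset=0 len=4
Fragment 2: offset=16 len=2
Fragment 3: offset=4 len=3
Gaps: 7-15 18-21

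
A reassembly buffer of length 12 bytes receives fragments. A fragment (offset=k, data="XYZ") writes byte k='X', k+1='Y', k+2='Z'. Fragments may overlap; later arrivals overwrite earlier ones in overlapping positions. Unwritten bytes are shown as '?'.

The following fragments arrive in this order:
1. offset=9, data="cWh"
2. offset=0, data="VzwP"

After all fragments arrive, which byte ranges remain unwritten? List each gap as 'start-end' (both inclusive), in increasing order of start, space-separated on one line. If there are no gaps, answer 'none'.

Answer: 4-8

Derivation:
Fragment 1: offset=9 len=3
Fragment 2: offset=0 len=4
Gaps: 4-8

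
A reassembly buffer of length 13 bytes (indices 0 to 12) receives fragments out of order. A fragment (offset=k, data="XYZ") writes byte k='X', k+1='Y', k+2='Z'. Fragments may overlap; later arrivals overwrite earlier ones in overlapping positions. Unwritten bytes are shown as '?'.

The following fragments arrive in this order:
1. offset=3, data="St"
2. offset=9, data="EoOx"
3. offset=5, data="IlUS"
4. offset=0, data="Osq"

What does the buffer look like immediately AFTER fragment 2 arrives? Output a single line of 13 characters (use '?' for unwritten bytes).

Fragment 1: offset=3 data="St" -> buffer=???St????????
Fragment 2: offset=9 data="EoOx" -> buffer=???St????EoOx

Answer: ???St????EoOx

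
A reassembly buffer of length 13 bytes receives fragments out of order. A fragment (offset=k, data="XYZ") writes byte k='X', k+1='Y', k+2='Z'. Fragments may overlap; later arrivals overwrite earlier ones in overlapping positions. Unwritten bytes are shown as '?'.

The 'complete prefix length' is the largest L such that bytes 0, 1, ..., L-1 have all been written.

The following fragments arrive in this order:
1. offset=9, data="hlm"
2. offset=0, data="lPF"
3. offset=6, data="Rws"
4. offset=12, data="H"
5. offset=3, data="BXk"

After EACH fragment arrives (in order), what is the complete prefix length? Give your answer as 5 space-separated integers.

Answer: 0 3 3 3 13

Derivation:
Fragment 1: offset=9 data="hlm" -> buffer=?????????hlm? -> prefix_len=0
Fragment 2: offset=0 data="lPF" -> buffer=lPF??????hlm? -> prefix_len=3
Fragment 3: offset=6 data="Rws" -> buffer=lPF???Rwshlm? -> prefix_len=3
Fragment 4: offset=12 data="H" -> buffer=lPF???RwshlmH -> prefix_len=3
Fragment 5: offset=3 data="BXk" -> buffer=lPFBXkRwshlmH -> prefix_len=13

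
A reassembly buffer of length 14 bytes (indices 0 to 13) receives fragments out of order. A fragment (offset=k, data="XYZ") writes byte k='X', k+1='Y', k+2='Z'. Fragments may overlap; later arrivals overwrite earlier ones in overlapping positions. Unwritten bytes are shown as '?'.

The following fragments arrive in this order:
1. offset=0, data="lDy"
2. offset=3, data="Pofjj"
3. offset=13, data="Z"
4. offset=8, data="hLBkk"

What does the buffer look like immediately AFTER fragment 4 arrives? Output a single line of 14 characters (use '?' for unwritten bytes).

Answer: lDyPofjjhLBkkZ

Derivation:
Fragment 1: offset=0 data="lDy" -> buffer=lDy???????????
Fragment 2: offset=3 data="Pofjj" -> buffer=lDyPofjj??????
Fragment 3: offset=13 data="Z" -> buffer=lDyPofjj?????Z
Fragment 4: offset=8 data="hLBkk" -> buffer=lDyPofjjhLBkkZ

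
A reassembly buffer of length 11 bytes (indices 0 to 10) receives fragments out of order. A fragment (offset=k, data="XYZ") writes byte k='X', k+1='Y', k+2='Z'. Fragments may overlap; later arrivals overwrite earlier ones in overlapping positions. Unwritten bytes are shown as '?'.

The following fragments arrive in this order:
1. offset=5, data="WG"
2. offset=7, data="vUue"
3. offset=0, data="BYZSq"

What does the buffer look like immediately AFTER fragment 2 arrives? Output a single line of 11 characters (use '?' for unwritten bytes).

Answer: ?????WGvUue

Derivation:
Fragment 1: offset=5 data="WG" -> buffer=?????WG????
Fragment 2: offset=7 data="vUue" -> buffer=?????WGvUue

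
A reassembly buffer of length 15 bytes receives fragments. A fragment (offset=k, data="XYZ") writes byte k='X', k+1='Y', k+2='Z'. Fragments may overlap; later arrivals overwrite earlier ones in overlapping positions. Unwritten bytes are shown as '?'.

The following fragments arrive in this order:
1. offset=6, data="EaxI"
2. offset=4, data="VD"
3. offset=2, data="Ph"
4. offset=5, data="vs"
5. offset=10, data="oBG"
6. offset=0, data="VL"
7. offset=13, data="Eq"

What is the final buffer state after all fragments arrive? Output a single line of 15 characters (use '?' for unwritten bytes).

Fragment 1: offset=6 data="EaxI" -> buffer=??????EaxI?????
Fragment 2: offset=4 data="VD" -> buffer=????VDEaxI?????
Fragment 3: offset=2 data="Ph" -> buffer=??PhVDEaxI?????
Fragment 4: offset=5 data="vs" -> buffer=??PhVvsaxI?????
Fragment 5: offset=10 data="oBG" -> buffer=??PhVvsaxIoBG??
Fragment 6: offset=0 data="VL" -> buffer=VLPhVvsaxIoBG??
Fragment 7: offset=13 data="Eq" -> buffer=VLPhVvsaxIoBGEq

Answer: VLPhVvsaxIoBGEq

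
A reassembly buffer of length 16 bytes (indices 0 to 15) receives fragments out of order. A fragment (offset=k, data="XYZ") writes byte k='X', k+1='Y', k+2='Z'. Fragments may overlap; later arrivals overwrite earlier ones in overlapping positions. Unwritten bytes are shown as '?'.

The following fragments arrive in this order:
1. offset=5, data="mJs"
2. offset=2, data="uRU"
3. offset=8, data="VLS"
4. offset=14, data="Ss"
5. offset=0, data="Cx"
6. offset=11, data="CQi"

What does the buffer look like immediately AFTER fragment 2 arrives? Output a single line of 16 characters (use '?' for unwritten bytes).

Fragment 1: offset=5 data="mJs" -> buffer=?????mJs????????
Fragment 2: offset=2 data="uRU" -> buffer=??uRUmJs????????

Answer: ??uRUmJs????????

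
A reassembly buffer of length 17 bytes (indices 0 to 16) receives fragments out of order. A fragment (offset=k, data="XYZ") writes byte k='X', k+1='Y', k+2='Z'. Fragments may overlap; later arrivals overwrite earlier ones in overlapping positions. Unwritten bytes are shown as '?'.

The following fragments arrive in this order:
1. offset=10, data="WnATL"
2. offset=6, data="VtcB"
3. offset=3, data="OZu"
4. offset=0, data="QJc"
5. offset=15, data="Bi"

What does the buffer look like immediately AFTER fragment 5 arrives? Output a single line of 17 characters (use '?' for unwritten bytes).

Answer: QJcOZuVtcBWnATLBi

Derivation:
Fragment 1: offset=10 data="WnATL" -> buffer=??????????WnATL??
Fragment 2: offset=6 data="VtcB" -> buffer=??????VtcBWnATL??
Fragment 3: offset=3 data="OZu" -> buffer=???OZuVtcBWnATL??
Fragment 4: offset=0 data="QJc" -> buffer=QJcOZuVtcBWnATL??
Fragment 5: offset=15 data="Bi" -> buffer=QJcOZuVtcBWnATLBi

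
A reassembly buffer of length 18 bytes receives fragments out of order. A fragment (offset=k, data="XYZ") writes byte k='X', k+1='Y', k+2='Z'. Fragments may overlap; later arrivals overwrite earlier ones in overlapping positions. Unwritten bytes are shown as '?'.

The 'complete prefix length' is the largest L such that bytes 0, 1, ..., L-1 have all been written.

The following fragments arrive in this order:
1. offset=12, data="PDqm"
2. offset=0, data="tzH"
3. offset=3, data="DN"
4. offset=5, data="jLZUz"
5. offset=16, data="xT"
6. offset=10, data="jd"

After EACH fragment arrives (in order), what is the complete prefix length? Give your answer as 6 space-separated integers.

Fragment 1: offset=12 data="PDqm" -> buffer=????????????PDqm?? -> prefix_len=0
Fragment 2: offset=0 data="tzH" -> buffer=tzH?????????PDqm?? -> prefix_len=3
Fragment 3: offset=3 data="DN" -> buffer=tzHDN???????PDqm?? -> prefix_len=5
Fragment 4: offset=5 data="jLZUz" -> buffer=tzHDNjLZUz??PDqm?? -> prefix_len=10
Fragment 5: offset=16 data="xT" -> buffer=tzHDNjLZUz??PDqmxT -> prefix_len=10
Fragment 6: offset=10 data="jd" -> buffer=tzHDNjLZUzjdPDqmxT -> prefix_len=18

Answer: 0 3 5 10 10 18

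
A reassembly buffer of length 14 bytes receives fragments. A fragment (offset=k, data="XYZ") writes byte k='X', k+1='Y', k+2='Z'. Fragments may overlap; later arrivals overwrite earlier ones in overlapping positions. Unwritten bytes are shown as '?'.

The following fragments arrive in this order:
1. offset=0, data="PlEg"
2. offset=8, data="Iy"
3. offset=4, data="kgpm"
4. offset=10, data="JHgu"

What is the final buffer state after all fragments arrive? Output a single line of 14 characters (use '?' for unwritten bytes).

Fragment 1: offset=0 data="PlEg" -> buffer=PlEg??????????
Fragment 2: offset=8 data="Iy" -> buffer=PlEg????Iy????
Fragment 3: offset=4 data="kgpm" -> buffer=PlEgkgpmIy????
Fragment 4: offset=10 data="JHgu" -> buffer=PlEgkgpmIyJHgu

Answer: PlEgkgpmIyJHgu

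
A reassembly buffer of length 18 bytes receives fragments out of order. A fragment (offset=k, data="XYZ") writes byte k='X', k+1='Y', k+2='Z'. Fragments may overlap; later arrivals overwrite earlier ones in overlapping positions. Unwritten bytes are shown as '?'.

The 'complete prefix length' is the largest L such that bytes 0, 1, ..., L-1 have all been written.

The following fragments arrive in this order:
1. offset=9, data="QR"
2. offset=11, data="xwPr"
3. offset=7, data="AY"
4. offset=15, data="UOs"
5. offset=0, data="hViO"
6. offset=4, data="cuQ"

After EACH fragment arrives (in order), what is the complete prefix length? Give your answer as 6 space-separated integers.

Fragment 1: offset=9 data="QR" -> buffer=?????????QR??????? -> prefix_len=0
Fragment 2: offset=11 data="xwPr" -> buffer=?????????QRxwPr??? -> prefix_len=0
Fragment 3: offset=7 data="AY" -> buffer=???????AYQRxwPr??? -> prefix_len=0
Fragment 4: offset=15 data="UOs" -> buffer=???????AYQRxwPrUOs -> prefix_len=0
Fragment 5: offset=0 data="hViO" -> buffer=hViO???AYQRxwPrUOs -> prefix_len=4
Fragment 6: offset=4 data="cuQ" -> buffer=hViOcuQAYQRxwPrUOs -> prefix_len=18

Answer: 0 0 0 0 4 18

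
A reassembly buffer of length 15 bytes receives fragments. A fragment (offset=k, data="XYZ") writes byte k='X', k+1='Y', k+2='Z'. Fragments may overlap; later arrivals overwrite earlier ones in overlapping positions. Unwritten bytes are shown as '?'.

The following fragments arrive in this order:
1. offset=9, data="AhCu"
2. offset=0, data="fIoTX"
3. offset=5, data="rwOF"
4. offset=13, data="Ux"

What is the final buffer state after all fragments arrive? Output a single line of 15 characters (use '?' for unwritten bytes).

Answer: fIoTXrwOFAhCuUx

Derivation:
Fragment 1: offset=9 data="AhCu" -> buffer=?????????AhCu??
Fragment 2: offset=0 data="fIoTX" -> buffer=fIoTX????AhCu??
Fragment 3: offset=5 data="rwOF" -> buffer=fIoTXrwOFAhCu??
Fragment 4: offset=13 data="Ux" -> buffer=fIoTXrwOFAhCuUx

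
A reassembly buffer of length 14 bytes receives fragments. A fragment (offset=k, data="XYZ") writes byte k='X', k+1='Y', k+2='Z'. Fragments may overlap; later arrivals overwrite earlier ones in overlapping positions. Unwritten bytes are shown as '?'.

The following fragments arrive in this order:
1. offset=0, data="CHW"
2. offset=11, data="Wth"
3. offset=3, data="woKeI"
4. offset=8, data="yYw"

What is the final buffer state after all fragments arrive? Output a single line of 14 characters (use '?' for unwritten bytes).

Fragment 1: offset=0 data="CHW" -> buffer=CHW???????????
Fragment 2: offset=11 data="Wth" -> buffer=CHW????????Wth
Fragment 3: offset=3 data="woKeI" -> buffer=CHWwoKeI???Wth
Fragment 4: offset=8 data="yYw" -> buffer=CHWwoKeIyYwWth

Answer: CHWwoKeIyYwWth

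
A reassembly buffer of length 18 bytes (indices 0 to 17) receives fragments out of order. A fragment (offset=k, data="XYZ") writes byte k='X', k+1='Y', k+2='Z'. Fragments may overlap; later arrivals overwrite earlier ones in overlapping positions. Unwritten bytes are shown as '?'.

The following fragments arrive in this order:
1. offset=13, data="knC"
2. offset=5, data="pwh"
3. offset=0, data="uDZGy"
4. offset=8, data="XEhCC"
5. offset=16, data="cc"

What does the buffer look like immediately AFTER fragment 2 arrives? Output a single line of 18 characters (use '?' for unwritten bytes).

Answer: ?????pwh?????knC??

Derivation:
Fragment 1: offset=13 data="knC" -> buffer=?????????????knC??
Fragment 2: offset=5 data="pwh" -> buffer=?????pwh?????knC??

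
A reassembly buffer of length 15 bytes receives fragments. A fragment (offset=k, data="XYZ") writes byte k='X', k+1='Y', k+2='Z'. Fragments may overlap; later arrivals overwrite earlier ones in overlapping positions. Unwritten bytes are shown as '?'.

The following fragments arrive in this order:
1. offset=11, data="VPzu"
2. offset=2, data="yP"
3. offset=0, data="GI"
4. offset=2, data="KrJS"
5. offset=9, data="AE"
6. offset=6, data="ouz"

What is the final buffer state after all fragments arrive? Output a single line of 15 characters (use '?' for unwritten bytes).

Answer: GIKrJSouzAEVPzu

Derivation:
Fragment 1: offset=11 data="VPzu" -> buffer=???????????VPzu
Fragment 2: offset=2 data="yP" -> buffer=??yP???????VPzu
Fragment 3: offset=0 data="GI" -> buffer=GIyP???????VPzu
Fragment 4: offset=2 data="KrJS" -> buffer=GIKrJS?????VPzu
Fragment 5: offset=9 data="AE" -> buffer=GIKrJS???AEVPzu
Fragment 6: offset=6 data="ouz" -> buffer=GIKrJSouzAEVPzu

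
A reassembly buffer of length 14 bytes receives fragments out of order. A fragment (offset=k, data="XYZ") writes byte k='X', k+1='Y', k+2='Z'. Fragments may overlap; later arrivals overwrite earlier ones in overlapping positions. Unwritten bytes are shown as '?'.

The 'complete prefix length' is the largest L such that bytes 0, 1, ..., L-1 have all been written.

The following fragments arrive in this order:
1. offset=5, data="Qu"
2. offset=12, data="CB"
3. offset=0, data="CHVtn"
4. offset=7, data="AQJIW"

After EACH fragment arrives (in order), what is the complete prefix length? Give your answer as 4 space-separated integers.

Fragment 1: offset=5 data="Qu" -> buffer=?????Qu??????? -> prefix_len=0
Fragment 2: offset=12 data="CB" -> buffer=?????Qu?????CB -> prefix_len=0
Fragment 3: offset=0 data="CHVtn" -> buffer=CHVtnQu?????CB -> prefix_len=7
Fragment 4: offset=7 data="AQJIW" -> buffer=CHVtnQuAQJIWCB -> prefix_len=14

Answer: 0 0 7 14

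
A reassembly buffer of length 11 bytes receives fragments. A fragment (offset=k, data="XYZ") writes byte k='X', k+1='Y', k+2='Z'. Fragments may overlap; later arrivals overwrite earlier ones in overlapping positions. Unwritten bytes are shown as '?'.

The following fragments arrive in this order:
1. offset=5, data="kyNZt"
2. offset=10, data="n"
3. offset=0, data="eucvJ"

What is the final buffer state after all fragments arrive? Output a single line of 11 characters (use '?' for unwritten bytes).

Answer: eucvJkyNZtn

Derivation:
Fragment 1: offset=5 data="kyNZt" -> buffer=?????kyNZt?
Fragment 2: offset=10 data="n" -> buffer=?????kyNZtn
Fragment 3: offset=0 data="eucvJ" -> buffer=eucvJkyNZtn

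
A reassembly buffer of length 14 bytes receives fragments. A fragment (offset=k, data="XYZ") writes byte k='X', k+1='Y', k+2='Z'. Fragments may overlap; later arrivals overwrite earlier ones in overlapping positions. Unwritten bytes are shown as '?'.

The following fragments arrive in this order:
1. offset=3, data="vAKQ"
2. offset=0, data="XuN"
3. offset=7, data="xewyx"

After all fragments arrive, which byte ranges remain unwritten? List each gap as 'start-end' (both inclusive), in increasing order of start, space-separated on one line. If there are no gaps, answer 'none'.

Answer: 12-13

Derivation:
Fragment 1: offset=3 len=4
Fragment 2: offset=0 len=3
Fragment 3: offset=7 len=5
Gaps: 12-13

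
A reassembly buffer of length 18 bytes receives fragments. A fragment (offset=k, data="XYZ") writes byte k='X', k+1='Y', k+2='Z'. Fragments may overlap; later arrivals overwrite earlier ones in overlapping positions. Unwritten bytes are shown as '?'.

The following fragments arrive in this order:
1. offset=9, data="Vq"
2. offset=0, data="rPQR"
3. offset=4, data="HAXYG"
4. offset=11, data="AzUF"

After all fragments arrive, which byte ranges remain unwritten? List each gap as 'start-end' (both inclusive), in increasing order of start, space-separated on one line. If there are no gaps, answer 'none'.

Answer: 15-17

Derivation:
Fragment 1: offset=9 len=2
Fragment 2: offset=0 len=4
Fragment 3: offset=4 len=5
Fragment 4: offset=11 len=4
Gaps: 15-17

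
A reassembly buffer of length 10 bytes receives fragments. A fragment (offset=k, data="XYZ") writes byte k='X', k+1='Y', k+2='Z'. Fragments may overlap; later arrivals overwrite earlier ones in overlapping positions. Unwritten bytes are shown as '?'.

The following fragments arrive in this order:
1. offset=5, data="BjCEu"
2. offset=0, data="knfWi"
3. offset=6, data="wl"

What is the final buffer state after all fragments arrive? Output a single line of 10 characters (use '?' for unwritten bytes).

Fragment 1: offset=5 data="BjCEu" -> buffer=?????BjCEu
Fragment 2: offset=0 data="knfWi" -> buffer=knfWiBjCEu
Fragment 3: offset=6 data="wl" -> buffer=knfWiBwlEu

Answer: knfWiBwlEu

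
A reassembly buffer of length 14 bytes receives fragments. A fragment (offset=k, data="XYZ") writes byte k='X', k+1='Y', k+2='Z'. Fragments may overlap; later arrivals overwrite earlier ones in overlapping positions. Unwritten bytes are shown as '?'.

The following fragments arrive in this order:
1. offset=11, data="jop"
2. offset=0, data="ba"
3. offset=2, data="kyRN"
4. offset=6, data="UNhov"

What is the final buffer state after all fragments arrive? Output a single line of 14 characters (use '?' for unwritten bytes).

Answer: bakyRNUNhovjop

Derivation:
Fragment 1: offset=11 data="jop" -> buffer=???????????jop
Fragment 2: offset=0 data="ba" -> buffer=ba?????????jop
Fragment 3: offset=2 data="kyRN" -> buffer=bakyRN?????jop
Fragment 4: offset=6 data="UNhov" -> buffer=bakyRNUNhovjop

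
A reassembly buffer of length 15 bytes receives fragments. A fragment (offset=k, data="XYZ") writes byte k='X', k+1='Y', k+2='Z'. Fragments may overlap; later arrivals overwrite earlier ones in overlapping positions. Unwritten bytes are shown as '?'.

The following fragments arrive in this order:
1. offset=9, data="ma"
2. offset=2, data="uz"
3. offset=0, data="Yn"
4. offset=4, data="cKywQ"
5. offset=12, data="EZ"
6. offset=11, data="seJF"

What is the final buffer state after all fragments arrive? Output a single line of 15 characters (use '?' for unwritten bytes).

Answer: YnuzcKywQmaseJF

Derivation:
Fragment 1: offset=9 data="ma" -> buffer=?????????ma????
Fragment 2: offset=2 data="uz" -> buffer=??uz?????ma????
Fragment 3: offset=0 data="Yn" -> buffer=Ynuz?????ma????
Fragment 4: offset=4 data="cKywQ" -> buffer=YnuzcKywQma????
Fragment 5: offset=12 data="EZ" -> buffer=YnuzcKywQma?EZ?
Fragment 6: offset=11 data="seJF" -> buffer=YnuzcKywQmaseJF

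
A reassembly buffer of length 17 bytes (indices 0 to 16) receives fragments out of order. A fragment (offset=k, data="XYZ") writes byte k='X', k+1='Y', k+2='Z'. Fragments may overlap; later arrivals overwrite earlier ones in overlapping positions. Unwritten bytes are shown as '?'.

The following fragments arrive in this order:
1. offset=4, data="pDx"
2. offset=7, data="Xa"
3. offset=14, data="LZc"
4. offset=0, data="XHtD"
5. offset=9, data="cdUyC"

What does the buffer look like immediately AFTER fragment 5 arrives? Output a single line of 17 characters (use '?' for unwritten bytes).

Answer: XHtDpDxXacdUyCLZc

Derivation:
Fragment 1: offset=4 data="pDx" -> buffer=????pDx??????????
Fragment 2: offset=7 data="Xa" -> buffer=????pDxXa????????
Fragment 3: offset=14 data="LZc" -> buffer=????pDxXa?????LZc
Fragment 4: offset=0 data="XHtD" -> buffer=XHtDpDxXa?????LZc
Fragment 5: offset=9 data="cdUyC" -> buffer=XHtDpDxXacdUyCLZc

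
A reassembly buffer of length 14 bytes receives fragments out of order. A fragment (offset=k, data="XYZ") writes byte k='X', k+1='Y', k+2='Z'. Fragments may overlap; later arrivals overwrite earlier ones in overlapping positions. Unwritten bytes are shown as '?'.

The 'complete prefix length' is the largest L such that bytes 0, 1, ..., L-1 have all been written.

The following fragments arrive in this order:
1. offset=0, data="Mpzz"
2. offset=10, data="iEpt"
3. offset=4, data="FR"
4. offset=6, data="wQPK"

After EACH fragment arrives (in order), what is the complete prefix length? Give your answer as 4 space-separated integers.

Fragment 1: offset=0 data="Mpzz" -> buffer=Mpzz?????????? -> prefix_len=4
Fragment 2: offset=10 data="iEpt" -> buffer=Mpzz??????iEpt -> prefix_len=4
Fragment 3: offset=4 data="FR" -> buffer=MpzzFR????iEpt -> prefix_len=6
Fragment 4: offset=6 data="wQPK" -> buffer=MpzzFRwQPKiEpt -> prefix_len=14

Answer: 4 4 6 14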